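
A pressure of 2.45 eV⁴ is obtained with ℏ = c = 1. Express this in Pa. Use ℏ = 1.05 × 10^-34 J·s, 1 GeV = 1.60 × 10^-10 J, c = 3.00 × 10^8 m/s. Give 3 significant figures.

Pressure is [E]/[L]³ = [E]⁴/(ℏc)³.
1 GeV⁴ → 1/(ℏc)³ × (1 GeV in J)⁴ = 2.10 × 10^37 Pa.
Convert the energy scale: 2.45 eV⁴ = 2.45 × 10^-36 GeV⁴.
Result: 2.45 × 10^-36 × 2.10 × 10^37 = 51.4 Pa.

51.4 Pa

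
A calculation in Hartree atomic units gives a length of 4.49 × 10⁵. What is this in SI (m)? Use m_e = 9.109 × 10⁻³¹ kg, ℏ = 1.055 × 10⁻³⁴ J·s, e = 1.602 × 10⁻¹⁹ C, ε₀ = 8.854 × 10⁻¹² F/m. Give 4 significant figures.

2.379 × 10⁻⁵ m

One Bohr radius: a₀ = 4πε₀ℏ²/(m_e e²) = 5.297 × 10⁻¹¹ m.
4.49 × 10⁵ × 5.297 × 10⁻¹¹ m = 2.379 × 10⁻⁵ m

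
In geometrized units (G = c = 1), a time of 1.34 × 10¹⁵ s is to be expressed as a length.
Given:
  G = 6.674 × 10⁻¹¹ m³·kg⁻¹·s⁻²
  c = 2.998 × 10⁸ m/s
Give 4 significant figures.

Time → length via c.
1.34 × 10¹⁵ s × (c) = 4.017 × 10²³ m

4.017 × 10²³ m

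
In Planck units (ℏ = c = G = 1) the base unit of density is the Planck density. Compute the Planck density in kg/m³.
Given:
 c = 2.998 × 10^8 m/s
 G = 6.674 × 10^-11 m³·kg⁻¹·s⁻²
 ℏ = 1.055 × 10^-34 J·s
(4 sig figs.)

ρ_P = c⁵/(ℏG²)
  = 2.422 × 10^42 / 4.699 × 10^-55
  = 5.154 × 10^96 kg/m³

5.154 × 10^96 kg/m³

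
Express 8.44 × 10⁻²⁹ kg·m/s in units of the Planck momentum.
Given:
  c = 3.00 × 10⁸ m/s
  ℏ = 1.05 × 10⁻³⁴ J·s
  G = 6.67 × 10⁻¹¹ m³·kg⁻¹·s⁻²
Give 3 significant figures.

Planck momentum: p_P = √(ℏc³/G) = 6.52 kg·m/s.
8.44 × 10⁻²⁹ / 6.52 = 1.29 × 10⁻²⁹

1.29 × 10⁻²⁹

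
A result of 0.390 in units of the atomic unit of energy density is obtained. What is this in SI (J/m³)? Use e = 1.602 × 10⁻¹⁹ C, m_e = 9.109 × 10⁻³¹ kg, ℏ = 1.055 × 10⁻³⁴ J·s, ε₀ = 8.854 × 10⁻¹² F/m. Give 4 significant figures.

1.142 × 10¹³ J/m³

One atomic unit of energy density: u_au = E_h/a₀³ = m_e⁴e¹⁰/((4πε₀)⁵ℏ⁸) = 2.929 × 10¹³ J/m³.
0.390 × 2.929 × 10¹³ J/m³ = 1.142 × 10¹³ J/m³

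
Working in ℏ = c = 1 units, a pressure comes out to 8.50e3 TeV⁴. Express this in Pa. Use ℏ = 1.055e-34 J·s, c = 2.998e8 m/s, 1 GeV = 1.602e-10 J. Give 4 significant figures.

1.769e53 Pa

Pressure is [E]/[L]³ = [E]⁴/(ℏc)³.
1 GeV⁴ → 1/(ℏc)³ × (1 GeV in J)⁴ = 2.082e37 Pa.
Convert the energy scale: 8.50e3 TeV⁴ = 8.50e15 GeV⁴.
Result: 8.50e15 × 2.082e37 = 1.769e53 Pa.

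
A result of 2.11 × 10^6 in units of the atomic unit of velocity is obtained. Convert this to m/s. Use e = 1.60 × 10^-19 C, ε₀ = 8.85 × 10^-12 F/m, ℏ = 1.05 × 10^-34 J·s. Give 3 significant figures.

4.63 × 10^12 m/s

One atomic unit of velocity: v_au = e²/(4πε₀ℏ) = 2.19 × 10^6 m/s.
2.11 × 10^6 × 2.19 × 10^6 m/s = 4.63 × 10^12 m/s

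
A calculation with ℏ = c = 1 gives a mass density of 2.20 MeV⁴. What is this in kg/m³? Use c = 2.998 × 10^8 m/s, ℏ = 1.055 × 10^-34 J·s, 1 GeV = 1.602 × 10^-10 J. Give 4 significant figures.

5.095 × 10^8 kg/m³

Mass density is [E]/(c²[L]³) = [E]⁴/(ℏ³c⁵).
1 GeV⁴ → 1/(ℏ³c⁵) × (1 GeV in J)⁴ = 2.316 × 10^20 kg/m³.
Convert the energy scale: 2.20 MeV⁴ = 2.20 × 10^-12 GeV⁴.
Result: 2.20 × 10^-12 × 2.316 × 10^20 = 5.095 × 10^8 kg/m³.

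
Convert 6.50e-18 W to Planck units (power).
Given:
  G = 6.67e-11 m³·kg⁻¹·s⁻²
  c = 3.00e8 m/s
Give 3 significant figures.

Planck power: P_P = c⁵/G = 3.64e52 W.
6.50e-18 / 3.64e52 = 1.78e-70

1.78e-70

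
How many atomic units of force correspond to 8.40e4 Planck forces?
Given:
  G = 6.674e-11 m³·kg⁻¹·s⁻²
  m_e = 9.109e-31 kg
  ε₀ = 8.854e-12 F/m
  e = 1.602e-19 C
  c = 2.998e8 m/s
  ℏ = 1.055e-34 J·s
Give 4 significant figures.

Planck force: F_P = c⁴/G = 1.210e44 N
atomic unit of force: F_au = E_h/a₀ = m_e²e⁶/((4πε₀)³ℏ⁴) = 8.220e-8 N
8.40e4 × 1.210e44 / 8.220e-8 = 1.237e56

1.237e56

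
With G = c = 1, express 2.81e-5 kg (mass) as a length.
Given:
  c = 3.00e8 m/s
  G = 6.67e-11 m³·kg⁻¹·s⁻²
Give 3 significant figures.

2.08e-32 m

In G = c = 1 units mass has dimensions of length; the conversion factor is G/c².
2.81e-5 kg × (G/c²) = 2.08e-32 m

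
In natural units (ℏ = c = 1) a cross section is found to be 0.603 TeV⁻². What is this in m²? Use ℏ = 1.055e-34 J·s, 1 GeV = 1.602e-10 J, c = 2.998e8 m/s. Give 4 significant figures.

2.351e-38 m²

Area is [L]² = [E]⁻²·(ℏc)²; restore (ℏc)².
1 GeV⁻² → (ℏc)² × (1 GeV in J)⁻² = 3.898e-32 m².
Convert the energy scale: 0.603 TeV⁻² = 6.03e-7 GeV⁻².
Result: 6.03e-7 × 3.898e-32 = 2.351e-38 m².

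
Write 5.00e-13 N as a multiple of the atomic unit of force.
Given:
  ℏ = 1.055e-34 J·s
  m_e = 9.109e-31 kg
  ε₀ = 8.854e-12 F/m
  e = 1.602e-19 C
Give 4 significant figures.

atomic unit of force: F_au = E_h/a₀ = m_e²e⁶/((4πε₀)³ℏ⁴) = 8.220e-8 N.
5.00e-13 / 8.220e-8 = 6.083e-6

6.083e-6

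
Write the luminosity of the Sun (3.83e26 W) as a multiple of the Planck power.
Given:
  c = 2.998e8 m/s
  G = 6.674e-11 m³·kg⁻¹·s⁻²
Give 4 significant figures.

Planck power: P_P = c⁵/G = 3.629e52 W.
3.83e26 / 3.629e52 = 1.055e-26

1.055e-26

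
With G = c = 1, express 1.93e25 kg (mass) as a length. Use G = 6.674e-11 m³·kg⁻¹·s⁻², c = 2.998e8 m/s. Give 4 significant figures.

In G = c = 1 units mass has dimensions of length; the conversion factor is G/c².
1.93e25 kg × (G/c²) = 0.01433 m

0.01433 m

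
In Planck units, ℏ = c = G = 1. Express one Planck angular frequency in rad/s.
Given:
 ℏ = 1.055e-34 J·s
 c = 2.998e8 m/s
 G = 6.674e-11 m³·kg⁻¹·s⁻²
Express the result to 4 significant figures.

The unique combination of the constants set to 1 with dimensions of angular frequency is ω_P = √(c⁵/(ℏG)).
  = √(3.440e86)
  = 1.855e43 rad/s

1.855e43 rad/s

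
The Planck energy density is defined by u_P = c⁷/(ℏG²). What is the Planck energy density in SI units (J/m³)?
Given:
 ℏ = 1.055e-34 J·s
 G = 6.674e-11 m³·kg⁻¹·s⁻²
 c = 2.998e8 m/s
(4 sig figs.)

4.632e113 J/m³

u_P = c⁷/(ℏG²)
  = 2.177e59 / 4.699e-55
  = 4.632e113 J/m³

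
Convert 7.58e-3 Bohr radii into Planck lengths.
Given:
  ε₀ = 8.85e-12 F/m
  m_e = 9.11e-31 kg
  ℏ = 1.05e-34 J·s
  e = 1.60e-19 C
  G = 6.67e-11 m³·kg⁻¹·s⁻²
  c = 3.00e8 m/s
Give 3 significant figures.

Bohr radius: a₀ = 4πε₀ℏ²/(m_e e²) = 5.26e-11 m
Planck length: ℓ_P = √(ℏG/c³) = 1.61e-35 m
7.58e-3 × 5.26e-11 / 1.61e-35 = 2.47e22

2.47e22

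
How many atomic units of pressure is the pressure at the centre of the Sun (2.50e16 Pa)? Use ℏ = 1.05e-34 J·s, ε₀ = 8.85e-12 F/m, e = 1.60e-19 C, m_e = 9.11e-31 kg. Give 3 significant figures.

830

atomic unit of pressure: P_au = E_h/a₀³ = m_e⁴e¹⁰/((4πε₀)⁵ℏ⁸) = 3.01e13 Pa.
2.50e16 / 3.01e13 = 830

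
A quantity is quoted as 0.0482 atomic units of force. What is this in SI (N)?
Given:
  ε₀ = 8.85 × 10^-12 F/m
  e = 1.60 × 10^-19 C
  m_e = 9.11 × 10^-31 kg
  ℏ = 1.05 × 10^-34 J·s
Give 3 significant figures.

One atomic unit of force: F_au = E_h/a₀ = m_e²e⁶/((4πε₀)³ℏ⁴) = 8.33 × 10^-8 N.
0.0482 × 8.33 × 10^-8 N = 4.01 × 10^-9 N

4.01 × 10^-9 N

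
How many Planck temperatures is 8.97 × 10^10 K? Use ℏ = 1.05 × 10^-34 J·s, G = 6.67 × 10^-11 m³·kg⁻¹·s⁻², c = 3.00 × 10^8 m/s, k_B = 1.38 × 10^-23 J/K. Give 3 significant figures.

6.33 × 10^-22

Planck temperature: T_P = √(ℏc⁵/G) / k_B = 1.42 × 10^32 K.
8.97 × 10^10 / 1.42 × 10^32 = 6.33 × 10^-22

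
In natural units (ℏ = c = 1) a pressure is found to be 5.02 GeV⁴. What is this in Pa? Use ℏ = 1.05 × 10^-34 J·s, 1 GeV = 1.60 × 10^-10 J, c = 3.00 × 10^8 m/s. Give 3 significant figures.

1.05 × 10^38 Pa

Pressure is [E]/[L]³ = [E]⁴/(ℏc)³.
1 GeV⁴ → 1/(ℏc)³ × (1 GeV in J)⁴ = 2.10 × 10^37 Pa.
Result: 5.02 × 2.10 × 10^37 = 1.05 × 10^38 Pa.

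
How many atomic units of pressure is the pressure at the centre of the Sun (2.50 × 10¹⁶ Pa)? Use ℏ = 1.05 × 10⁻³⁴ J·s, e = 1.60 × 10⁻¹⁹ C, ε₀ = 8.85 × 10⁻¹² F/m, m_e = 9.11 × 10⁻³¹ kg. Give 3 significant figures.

830

atomic unit of pressure: P_au = E_h/a₀³ = m_e⁴e¹⁰/((4πε₀)⁵ℏ⁸) = 3.01 × 10¹³ Pa.
2.50 × 10¹⁶ / 3.01 × 10¹³ = 830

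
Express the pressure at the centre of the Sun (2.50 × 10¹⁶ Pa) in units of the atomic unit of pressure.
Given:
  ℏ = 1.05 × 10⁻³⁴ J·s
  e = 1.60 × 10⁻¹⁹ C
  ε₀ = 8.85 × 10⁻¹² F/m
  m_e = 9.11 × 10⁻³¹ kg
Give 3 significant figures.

830

atomic unit of pressure: P_au = E_h/a₀³ = m_e⁴e¹⁰/((4πε₀)⁵ℏ⁸) = 3.01 × 10¹³ Pa.
2.50 × 10¹⁶ / 3.01 × 10¹³ = 830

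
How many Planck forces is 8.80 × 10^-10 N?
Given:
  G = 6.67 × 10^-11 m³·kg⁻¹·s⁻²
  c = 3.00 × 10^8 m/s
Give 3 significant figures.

Planck force: F_P = c⁴/G = 1.21 × 10^44 N.
8.80 × 10^-10 / 1.21 × 10^44 = 7.25 × 10^-54

7.25 × 10^-54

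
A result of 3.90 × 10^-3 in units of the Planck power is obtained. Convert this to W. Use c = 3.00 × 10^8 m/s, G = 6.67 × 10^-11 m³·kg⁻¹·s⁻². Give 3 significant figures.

One Planck power: P_P = c⁵/G = 3.64 × 10^52 W.
3.90 × 10^-3 × 3.64 × 10^52 W = 1.42 × 10^50 W

1.42 × 10^50 W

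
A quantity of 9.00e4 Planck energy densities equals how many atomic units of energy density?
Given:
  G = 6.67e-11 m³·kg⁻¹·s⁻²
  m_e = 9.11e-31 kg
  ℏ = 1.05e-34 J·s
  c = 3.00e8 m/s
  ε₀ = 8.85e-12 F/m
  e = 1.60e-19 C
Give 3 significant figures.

1.40e105

Planck energy density: u_P = c⁷/(ℏG²) = 4.68e113 J/m³
atomic unit of energy density: u_au = E_h/a₀³ = m_e⁴e¹⁰/((4πε₀)⁵ℏ⁸) = 3.01e13 J/m³
9.00e4 × 4.68e113 / 3.01e13 = 1.40e105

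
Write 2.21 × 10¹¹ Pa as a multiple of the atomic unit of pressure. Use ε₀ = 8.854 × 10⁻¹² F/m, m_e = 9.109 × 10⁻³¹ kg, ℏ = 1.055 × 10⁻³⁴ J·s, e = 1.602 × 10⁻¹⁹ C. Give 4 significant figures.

7.545 × 10⁻³

atomic unit of pressure: P_au = E_h/a₀³ = m_e⁴e¹⁰/((4πε₀)⁵ℏ⁸) = 2.929 × 10¹³ Pa.
2.21 × 10¹¹ / 2.929 × 10¹³ = 7.545 × 10⁻³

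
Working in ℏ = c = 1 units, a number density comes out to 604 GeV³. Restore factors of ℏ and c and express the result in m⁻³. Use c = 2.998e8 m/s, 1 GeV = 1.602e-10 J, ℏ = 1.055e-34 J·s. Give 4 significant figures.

Number density is [L]⁻³ = [E]³/(ℏc)³.
1 GeV³ → 1/(ℏc)³ × (1 GeV in J)³ = 1.299e47 m⁻³.
Result: 604 × 1.299e47 = 7.848e49 m⁻³.

7.848e49 m⁻³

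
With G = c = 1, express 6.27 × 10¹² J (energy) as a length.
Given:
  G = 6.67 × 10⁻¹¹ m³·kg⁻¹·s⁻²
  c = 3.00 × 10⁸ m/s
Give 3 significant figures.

5.16 × 10⁻³² m

Energy → length via G/c⁴.
6.27 × 10¹² J × (G/c⁴) = 5.16 × 10⁻³² m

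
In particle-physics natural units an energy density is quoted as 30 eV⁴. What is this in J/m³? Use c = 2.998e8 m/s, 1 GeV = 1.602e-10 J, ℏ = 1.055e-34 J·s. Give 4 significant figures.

[E]/[L]³ = [E]⁴/(ℏc)³; restore (ℏc)⁻³.
1 GeV⁴ → 1/(ℏc)³ × (1 GeV in J)⁴ = 2.082e37 J/m³.
Convert the energy scale: 30 eV⁴ = 3.00e-35 GeV⁴.
Result: 3.00e-35 × 2.082e37 = 624.5 J/m³.

624.5 J/m³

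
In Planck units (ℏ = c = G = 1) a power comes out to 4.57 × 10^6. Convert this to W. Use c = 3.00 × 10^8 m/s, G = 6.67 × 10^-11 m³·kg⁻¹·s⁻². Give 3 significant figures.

One Planck power: P_P = c⁵/G = 3.64 × 10^52 W.
4.57 × 10^6 × 3.64 × 10^52 W = 1.66 × 10^59 W

1.66 × 10^59 W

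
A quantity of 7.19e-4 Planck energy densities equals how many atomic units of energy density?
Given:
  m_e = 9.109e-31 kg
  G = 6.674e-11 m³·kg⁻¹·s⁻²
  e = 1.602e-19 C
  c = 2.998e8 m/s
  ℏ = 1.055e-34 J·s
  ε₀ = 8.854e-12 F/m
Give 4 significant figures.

1.137e97

Planck energy density: u_P = c⁷/(ℏG²) = 4.632e113 J/m³
atomic unit of energy density: u_au = E_h/a₀³ = m_e⁴e¹⁰/((4πε₀)⁵ℏ⁸) = 2.929e13 J/m³
7.19e-4 × 4.632e113 / 2.929e13 = 1.137e97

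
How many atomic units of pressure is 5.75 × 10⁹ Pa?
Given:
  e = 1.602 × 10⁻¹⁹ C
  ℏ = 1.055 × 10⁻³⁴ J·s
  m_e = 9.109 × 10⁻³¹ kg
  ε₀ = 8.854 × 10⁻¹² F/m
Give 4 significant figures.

1.963 × 10⁻⁴

atomic unit of pressure: P_au = E_h/a₀³ = m_e⁴e¹⁰/((4πε₀)⁵ℏ⁸) = 2.929 × 10¹³ Pa.
5.75 × 10⁹ / 2.929 × 10¹³ = 1.963 × 10⁻⁴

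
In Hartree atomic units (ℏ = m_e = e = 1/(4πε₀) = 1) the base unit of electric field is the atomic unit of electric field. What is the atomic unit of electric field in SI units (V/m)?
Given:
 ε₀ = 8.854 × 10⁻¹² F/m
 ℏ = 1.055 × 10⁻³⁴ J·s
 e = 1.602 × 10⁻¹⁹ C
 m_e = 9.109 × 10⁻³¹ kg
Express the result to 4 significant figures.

E_au = E_h/(e a₀) = m_e²e⁵/((4πε₀)³ℏ⁴)
E_h = 4.354 × 10⁻¹⁸ J
a₀ = 5.297 × 10⁻¹¹ m
E_h/(e·a₀) = 5.131 × 10¹¹ V/m

5.131 × 10¹¹ V/m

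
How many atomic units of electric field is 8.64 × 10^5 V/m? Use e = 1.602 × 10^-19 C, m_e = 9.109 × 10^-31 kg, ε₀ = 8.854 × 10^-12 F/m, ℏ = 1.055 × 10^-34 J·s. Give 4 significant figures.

1.684 × 10^-6

atomic unit of electric field: E_au = E_h/(e a₀) = m_e²e⁵/((4πε₀)³ℏ⁴) = 5.131 × 10^11 V/m.
8.64 × 10^5 / 5.131 × 10^11 = 1.684 × 10^-6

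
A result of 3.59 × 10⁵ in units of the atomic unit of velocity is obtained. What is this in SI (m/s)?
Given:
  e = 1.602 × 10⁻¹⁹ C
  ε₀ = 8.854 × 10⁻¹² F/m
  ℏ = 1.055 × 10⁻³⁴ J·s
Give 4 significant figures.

One atomic unit of velocity: v_au = e²/(4πε₀ℏ) = 2.186 × 10⁶ m/s.
3.59 × 10⁵ × 2.186 × 10⁶ m/s = 7.849 × 10¹¹ m/s

7.849 × 10¹¹ m/s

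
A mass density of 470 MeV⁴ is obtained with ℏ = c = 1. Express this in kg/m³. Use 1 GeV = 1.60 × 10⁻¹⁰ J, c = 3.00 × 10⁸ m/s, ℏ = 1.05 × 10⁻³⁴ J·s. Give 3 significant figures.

1.09 × 10¹¹ kg/m³

Mass density is [E]/(c²[L]³) = [E]⁴/(ℏ³c⁵).
1 GeV⁴ → 1/(ℏ³c⁵) × (1 GeV in J)⁴ = 2.33 × 10²⁰ kg/m³.
Convert the energy scale: 470 MeV⁴ = 4.70 × 10⁻¹⁰ GeV⁴.
Result: 4.70 × 10⁻¹⁰ × 2.33 × 10²⁰ = 1.09 × 10¹¹ kg/m³.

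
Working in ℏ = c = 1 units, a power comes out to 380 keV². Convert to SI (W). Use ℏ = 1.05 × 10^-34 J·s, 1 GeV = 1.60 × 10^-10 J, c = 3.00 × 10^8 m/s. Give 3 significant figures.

Power is [E]/[T] = [E]²/ℏ.
1 GeV² → 1/ℏ × (1 GeV in J)² = 2.44 × 10^14 W.
Convert the energy scale: 380 keV² = 3.80 × 10^-10 GeV².
Result: 3.80 × 10^-10 × 2.44 × 10^14 = 9.26 × 10^4 W.

9.26 × 10^4 W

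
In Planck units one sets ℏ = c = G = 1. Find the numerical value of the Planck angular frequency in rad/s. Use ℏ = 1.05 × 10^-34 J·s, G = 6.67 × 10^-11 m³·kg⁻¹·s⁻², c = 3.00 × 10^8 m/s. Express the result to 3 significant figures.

ω_P = √(c⁵/(ℏG))
  = √(3.47 × 10^86)
  = 1.86 × 10^43 rad/s

1.86 × 10^43 rad/s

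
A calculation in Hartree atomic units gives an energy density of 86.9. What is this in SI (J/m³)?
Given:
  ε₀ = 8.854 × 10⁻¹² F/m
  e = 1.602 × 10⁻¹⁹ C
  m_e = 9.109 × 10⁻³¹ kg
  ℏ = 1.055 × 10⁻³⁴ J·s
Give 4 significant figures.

One atomic unit of energy density: u_au = E_h/a₀³ = m_e⁴e¹⁰/((4πε₀)⁵ℏ⁸) = 2.929 × 10¹³ J/m³.
86.9 × 2.929 × 10¹³ J/m³ = 2.545 × 10¹⁵ J/m³

2.545 × 10¹⁵ J/m³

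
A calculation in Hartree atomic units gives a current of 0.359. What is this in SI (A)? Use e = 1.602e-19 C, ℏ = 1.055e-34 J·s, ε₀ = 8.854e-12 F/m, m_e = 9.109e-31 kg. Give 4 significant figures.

One atomic unit of electric current: I_au = e E_h/ℏ = m_e e⁵/((4πε₀)²ℏ³) = 6.612e-3 A.
0.359 × 6.612e-3 A = 2.374e-3 A

2.374e-3 A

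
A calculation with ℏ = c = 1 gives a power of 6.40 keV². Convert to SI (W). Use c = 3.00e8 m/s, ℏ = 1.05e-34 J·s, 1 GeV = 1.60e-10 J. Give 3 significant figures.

1.56e3 W

Power is [E]/[T] = [E]²/ℏ.
1 GeV² → 1/ℏ × (1 GeV in J)² = 2.44e14 W.
Convert the energy scale: 6.40 keV² = 6.40e-12 GeV².
Result: 6.40e-12 × 2.44e14 = 1.56e3 W.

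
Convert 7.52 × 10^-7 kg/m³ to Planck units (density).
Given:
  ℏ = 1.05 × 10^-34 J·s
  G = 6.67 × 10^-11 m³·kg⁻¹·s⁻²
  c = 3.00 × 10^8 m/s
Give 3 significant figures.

Planck density: ρ_P = c⁵/(ℏG²) = 5.20 × 10^96 kg/m³.
7.52 × 10^-7 / 5.20 × 10^96 = 1.45 × 10^-103

1.45 × 10^-103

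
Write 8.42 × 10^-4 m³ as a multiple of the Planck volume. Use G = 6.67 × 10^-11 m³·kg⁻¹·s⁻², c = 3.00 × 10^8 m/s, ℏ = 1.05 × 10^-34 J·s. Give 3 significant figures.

2.02 × 10^101

Planck volume: V_P = (ℏG/c³)^(3/2) = 4.18 × 10^-105 m³.
8.42 × 10^-4 / 4.18 × 10^-105 = 2.02 × 10^101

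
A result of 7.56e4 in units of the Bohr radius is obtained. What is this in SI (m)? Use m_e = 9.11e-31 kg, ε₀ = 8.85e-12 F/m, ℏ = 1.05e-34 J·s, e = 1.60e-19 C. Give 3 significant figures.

3.97e-6 m

One Bohr radius: a₀ = 4πε₀ℏ²/(m_e e²) = 5.26e-11 m.
7.56e4 × 5.26e-11 m = 3.97e-6 m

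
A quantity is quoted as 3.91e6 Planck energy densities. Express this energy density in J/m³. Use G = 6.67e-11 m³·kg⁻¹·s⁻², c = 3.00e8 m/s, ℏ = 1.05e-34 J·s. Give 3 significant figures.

One Planck energy density: u_P = c⁷/(ℏG²) = 4.68e113 J/m³.
3.91e6 × 4.68e113 J/m³ = 1.83e120 J/m³

1.83e120 J/m³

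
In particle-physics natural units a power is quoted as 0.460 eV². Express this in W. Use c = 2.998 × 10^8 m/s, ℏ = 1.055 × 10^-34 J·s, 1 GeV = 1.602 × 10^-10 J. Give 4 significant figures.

Power is [E]/[T] = [E]²/ℏ.
1 GeV² → 1/ℏ × (1 GeV in J)² = 2.433 × 10^14 W.
Convert the energy scale: 0.460 eV² = 4.60 × 10^-19 GeV².
Result: 4.60 × 10^-19 × 2.433 × 10^14 = 1.119 × 10^-4 W.

1.119 × 10^-4 W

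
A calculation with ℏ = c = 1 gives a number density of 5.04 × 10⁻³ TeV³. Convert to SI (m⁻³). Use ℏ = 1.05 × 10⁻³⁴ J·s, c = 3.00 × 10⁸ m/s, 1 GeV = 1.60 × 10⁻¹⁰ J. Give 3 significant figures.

6.60 × 10⁵³ m⁻³

Number density is [L]⁻³ = [E]³/(ℏc)³.
1 GeV³ → 1/(ℏc)³ × (1 GeV in J)³ = 1.31 × 10⁴⁷ m⁻³.
Convert the energy scale: 5.04 × 10⁻³ TeV³ = 5.04 × 10⁶ GeV³.
Result: 5.04 × 10⁶ × 1.31 × 10⁴⁷ = 6.60 × 10⁵³ m⁻³.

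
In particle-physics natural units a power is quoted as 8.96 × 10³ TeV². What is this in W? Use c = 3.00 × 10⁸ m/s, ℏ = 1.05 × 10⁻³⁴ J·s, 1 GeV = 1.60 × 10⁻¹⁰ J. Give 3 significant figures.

Power is [E]/[T] = [E]²/ℏ.
1 GeV² → 1/ℏ × (1 GeV in J)² = 2.44 × 10¹⁴ W.
Convert the energy scale: 8.96 × 10³ TeV² = 8.96 × 10⁹ GeV².
Result: 8.96 × 10⁹ × 2.44 × 10¹⁴ = 2.18 × 10²⁴ W.

2.18 × 10²⁴ W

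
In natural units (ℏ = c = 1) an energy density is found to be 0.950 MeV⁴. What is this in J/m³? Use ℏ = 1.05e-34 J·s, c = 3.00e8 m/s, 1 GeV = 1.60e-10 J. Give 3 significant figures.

[E]/[L]³ = [E]⁴/(ℏc)³; restore (ℏc)⁻³.
1 GeV⁴ → 1/(ℏc)³ × (1 GeV in J)⁴ = 2.10e37 J/m³.
Convert the energy scale: 0.950 MeV⁴ = 9.50e-13 GeV⁴.
Result: 9.50e-13 × 2.10e37 = 1.99e25 J/m³.

1.99e25 J/m³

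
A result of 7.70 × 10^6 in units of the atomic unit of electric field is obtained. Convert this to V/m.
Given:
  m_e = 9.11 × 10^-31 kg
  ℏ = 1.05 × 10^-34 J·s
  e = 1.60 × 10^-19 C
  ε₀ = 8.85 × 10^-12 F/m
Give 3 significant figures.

4.01 × 10^18 V/m

One atomic unit of electric field: E_au = E_h/(e a₀) = m_e²e⁵/((4πε₀)³ℏ⁴) = 5.20 × 10^11 V/m.
7.70 × 10^6 × 5.20 × 10^11 V/m = 4.01 × 10^18 V/m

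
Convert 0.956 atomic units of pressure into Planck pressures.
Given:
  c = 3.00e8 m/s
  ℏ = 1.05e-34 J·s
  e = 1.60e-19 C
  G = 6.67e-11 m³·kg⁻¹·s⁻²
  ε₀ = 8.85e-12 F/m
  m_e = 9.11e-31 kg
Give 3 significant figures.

atomic unit of pressure: P_au = E_h/a₀³ = m_e⁴e¹⁰/((4πε₀)⁵ℏ⁸) = 3.01e13 Pa
Planck pressure: p_P = c⁷/(ℏG²) = 4.68e113 Pa
0.956 × 3.01e13 / 4.68e113 = 6.15e-101

6.15e-101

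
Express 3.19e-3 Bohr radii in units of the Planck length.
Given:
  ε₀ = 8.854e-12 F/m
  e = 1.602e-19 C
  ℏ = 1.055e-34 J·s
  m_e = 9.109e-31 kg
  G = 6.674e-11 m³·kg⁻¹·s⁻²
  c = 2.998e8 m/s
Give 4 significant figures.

Bohr radius: a₀ = 4πε₀ℏ²/(m_e e²) = 5.297e-11 m
Planck length: ℓ_P = √(ℏG/c³) = 1.616e-35 m
3.19e-3 × 5.297e-11 / 1.616e-35 = 1.045e22

1.045e22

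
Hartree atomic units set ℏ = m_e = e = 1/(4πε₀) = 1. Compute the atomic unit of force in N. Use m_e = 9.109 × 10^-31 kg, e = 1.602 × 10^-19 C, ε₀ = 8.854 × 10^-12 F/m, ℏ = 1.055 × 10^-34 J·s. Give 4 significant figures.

8.220 × 10^-8 N

From ℏ = m_e = e = 1/(4πε₀) = 1 the force scale is F_au = E_h/a₀ = m_e²e⁶/((4πε₀)³ℏ⁴).
E_h = 4.354 × 10^-18 J
a₀ = 5.297 × 10^-11 m
E_h/a₀ = 8.220 × 10^-8 N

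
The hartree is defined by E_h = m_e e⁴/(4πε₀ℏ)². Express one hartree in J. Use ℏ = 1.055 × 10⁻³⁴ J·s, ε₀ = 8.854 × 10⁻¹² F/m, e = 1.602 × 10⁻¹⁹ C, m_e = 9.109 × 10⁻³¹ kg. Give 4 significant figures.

E_h = m_e e⁴/(4πε₀ℏ)²
  = 6.000 × 10⁻¹⁰⁶ / 1.378 × 10⁻⁸⁸
  = 4.354 × 10⁻¹⁸ J

4.354 × 10⁻¹⁸ J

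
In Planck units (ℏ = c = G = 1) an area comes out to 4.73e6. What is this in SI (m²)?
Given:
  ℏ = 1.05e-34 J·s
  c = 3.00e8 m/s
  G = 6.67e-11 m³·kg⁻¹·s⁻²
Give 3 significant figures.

1.23e-63 m²

One Planck area: A_P = ℏG/c³ = 2.59e-70 m².
4.73e6 × 2.59e-70 m² = 1.23e-63 m²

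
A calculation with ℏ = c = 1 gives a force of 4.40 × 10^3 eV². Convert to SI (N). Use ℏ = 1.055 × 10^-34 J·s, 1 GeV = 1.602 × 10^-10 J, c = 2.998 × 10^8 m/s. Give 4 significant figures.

3.570 × 10^-9 N

Force is [E]/[L] = [E]²/(ℏc); restore (ℏc)⁻¹.
1 GeV² → 1/(ℏc) × (1 GeV in J)² = 8.114 × 10^5 N.
Convert the energy scale: 4.40 × 10^3 eV² = 4.40 × 10^-15 GeV².
Result: 4.40 × 10^-15 × 8.114 × 10^5 = 3.570 × 10^-9 N.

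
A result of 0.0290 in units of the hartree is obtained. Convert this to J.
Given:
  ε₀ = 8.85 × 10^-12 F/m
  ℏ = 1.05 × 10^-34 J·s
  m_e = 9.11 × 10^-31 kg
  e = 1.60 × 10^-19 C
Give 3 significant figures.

1.27 × 10^-19 J

One hartree: E_h = m_e e⁴/(4πε₀ℏ)² = 4.38 × 10^-18 J.
0.0290 × 4.38 × 10^-18 J = 1.27 × 10^-19 J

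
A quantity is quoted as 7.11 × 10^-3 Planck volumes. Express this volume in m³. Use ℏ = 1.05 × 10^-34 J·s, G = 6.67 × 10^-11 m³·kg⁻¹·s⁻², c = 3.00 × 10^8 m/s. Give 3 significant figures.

2.97 × 10^-107 m³

One Planck volume: V_P = (ℏG/c³)^(3/2) = 4.18 × 10^-105 m³.
7.11 × 10^-3 × 4.18 × 10^-105 m³ = 2.97 × 10^-107 m³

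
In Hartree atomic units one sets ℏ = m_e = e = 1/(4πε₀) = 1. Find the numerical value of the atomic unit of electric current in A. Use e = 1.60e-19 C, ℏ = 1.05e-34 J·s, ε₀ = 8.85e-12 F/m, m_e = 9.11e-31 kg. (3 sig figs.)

6.67e-3 A

I_au = e E_h/ℏ = m_e e⁵/((4πε₀)²ℏ³)
E_h = 4.38e-18 J
e·E_h/ℏ = 6.67e-3 A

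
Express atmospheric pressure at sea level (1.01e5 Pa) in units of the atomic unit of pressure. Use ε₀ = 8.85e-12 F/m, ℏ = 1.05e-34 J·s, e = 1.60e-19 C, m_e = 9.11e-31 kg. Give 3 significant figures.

3.35e-9

atomic unit of pressure: P_au = E_h/a₀³ = m_e⁴e¹⁰/((4πε₀)⁵ℏ⁸) = 3.01e13 Pa.
1.01e5 / 3.01e13 = 3.35e-9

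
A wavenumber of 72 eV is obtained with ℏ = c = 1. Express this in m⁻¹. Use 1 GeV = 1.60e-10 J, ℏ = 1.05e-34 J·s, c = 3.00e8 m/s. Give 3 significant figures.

Inverse length is [E]/(ℏc).
1 GeV → 1/(ℏc) × (1 GeV in J) = 5.08e15 m⁻¹.
Convert the energy scale: 72 eV = 7.20e-8 GeV.
Result: 7.20e-8 × 5.08e15 = 3.66e8 m⁻¹.

3.66e8 m⁻¹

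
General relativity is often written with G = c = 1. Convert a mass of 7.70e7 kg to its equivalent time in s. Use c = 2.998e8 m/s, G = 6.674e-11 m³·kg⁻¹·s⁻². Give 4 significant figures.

1.907e-28 s

Mass → time via G/c³.
7.70e7 kg × (G/c³) = 1.907e-28 s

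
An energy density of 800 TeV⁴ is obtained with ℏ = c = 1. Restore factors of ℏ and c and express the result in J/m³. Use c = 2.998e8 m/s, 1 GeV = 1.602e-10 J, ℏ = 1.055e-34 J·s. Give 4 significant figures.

1.665e52 J/m³

[E]/[L]³ = [E]⁴/(ℏc)³; restore (ℏc)⁻³.
1 GeV⁴ → 1/(ℏc)³ × (1 GeV in J)⁴ = 2.082e37 J/m³.
Convert the energy scale: 800 TeV⁴ = 8.00e14 GeV⁴.
Result: 8.00e14 × 2.082e37 = 1.665e52 J/m³.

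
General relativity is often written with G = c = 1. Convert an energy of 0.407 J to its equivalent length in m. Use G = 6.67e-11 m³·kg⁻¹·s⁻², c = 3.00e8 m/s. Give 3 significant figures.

Energy → length via G/c⁴.
0.407 J × (G/c⁴) = 3.35e-45 m

3.35e-45 m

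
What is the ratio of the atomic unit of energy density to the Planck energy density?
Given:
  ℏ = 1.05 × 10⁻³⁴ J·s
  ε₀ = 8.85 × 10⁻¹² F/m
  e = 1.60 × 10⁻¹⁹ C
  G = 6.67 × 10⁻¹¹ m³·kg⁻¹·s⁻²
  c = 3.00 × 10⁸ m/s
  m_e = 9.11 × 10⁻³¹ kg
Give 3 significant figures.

atomic unit of energy density: u_au = E_h/a₀³ = m_e⁴e¹⁰/((4πε₀)⁵ℏ⁸) = 3.01 × 10¹³ J/m³
Planck energy density: u_P = c⁷/(ℏG²) = 4.68 × 10¹¹³ J/m³
ratio = 3.01 × 10¹³ / 4.68 × 10¹¹³ = 6.44 × 10⁻¹⁰¹

6.44 × 10⁻¹⁰¹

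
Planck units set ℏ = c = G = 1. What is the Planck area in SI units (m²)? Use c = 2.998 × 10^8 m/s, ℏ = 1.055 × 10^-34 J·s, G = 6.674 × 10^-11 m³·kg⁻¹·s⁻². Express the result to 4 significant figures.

2.613 × 10^-70 m²

Dimensional analysis gives A_P = ℏG/c³.
  = 7.041 × 10^-45 / 2.695 × 10^25
  = 2.613 × 10^-70 m²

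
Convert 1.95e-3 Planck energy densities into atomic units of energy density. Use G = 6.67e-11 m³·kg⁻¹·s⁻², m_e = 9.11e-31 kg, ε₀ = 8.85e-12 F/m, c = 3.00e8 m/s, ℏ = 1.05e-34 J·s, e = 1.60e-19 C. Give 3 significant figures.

Planck energy density: u_P = c⁷/(ℏG²) = 4.68e113 J/m³
atomic unit of energy density: u_au = E_h/a₀³ = m_e⁴e¹⁰/((4πε₀)⁵ℏ⁸) = 3.01e13 J/m³
1.95e-3 × 4.68e113 / 3.01e13 = 3.03e97

3.03e97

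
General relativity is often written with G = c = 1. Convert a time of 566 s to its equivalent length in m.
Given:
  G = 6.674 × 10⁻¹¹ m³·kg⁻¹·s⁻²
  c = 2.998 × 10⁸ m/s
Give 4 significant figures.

Time → length via c.
566 s × (c) = 1.697 × 10¹¹ m

1.697 × 10¹¹ m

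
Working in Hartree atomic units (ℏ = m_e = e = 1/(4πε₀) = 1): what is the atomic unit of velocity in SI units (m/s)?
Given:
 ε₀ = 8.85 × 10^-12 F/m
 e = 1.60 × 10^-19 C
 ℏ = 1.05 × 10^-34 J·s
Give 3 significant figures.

2.19 × 10^6 m/s

Dimensional analysis gives v_au = e²/(4πε₀ℏ).
  = 2.56 × 10^-38 / 1.17 × 10^-44
  = 2.19 × 10^6 m/s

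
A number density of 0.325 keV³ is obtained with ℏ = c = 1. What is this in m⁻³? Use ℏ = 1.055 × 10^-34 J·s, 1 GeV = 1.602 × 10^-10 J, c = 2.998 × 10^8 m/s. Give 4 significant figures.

Number density is [L]⁻³ = [E]³/(ℏc)³.
1 GeV³ → 1/(ℏc)³ × (1 GeV in J)³ = 1.299 × 10^47 m⁻³.
Convert the energy scale: 0.325 keV³ = 3.25 × 10^-19 GeV³.
Result: 3.25 × 10^-19 × 1.299 × 10^47 = 4.223 × 10^28 m⁻³.

4.223 × 10^28 m⁻³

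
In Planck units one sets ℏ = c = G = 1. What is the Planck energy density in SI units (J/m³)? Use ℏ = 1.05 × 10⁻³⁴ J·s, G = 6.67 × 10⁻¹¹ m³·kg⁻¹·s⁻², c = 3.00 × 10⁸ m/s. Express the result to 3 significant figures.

u_P = c⁷/(ℏG²)
  = 2.19 × 10⁵⁹ / 4.67 × 10⁻⁵⁵
  = 4.68 × 10¹¹³ J/m³

4.68 × 10¹¹³ J/m³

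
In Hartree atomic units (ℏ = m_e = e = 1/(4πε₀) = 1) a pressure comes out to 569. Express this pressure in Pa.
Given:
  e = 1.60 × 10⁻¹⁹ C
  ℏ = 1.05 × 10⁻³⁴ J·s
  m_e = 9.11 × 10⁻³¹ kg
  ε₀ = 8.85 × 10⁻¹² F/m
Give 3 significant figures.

1.71 × 10¹⁶ Pa

One atomic unit of pressure: P_au = E_h/a₀³ = m_e⁴e¹⁰/((4πε₀)⁵ℏ⁸) = 3.01 × 10¹³ Pa.
569 × 3.01 × 10¹³ Pa = 1.71 × 10¹⁶ Pa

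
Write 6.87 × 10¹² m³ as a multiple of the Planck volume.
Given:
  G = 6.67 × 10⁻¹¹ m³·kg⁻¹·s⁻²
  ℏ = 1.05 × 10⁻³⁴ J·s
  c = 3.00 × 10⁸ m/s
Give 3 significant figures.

Planck volume: V_P = (ℏG/c³)^(3/2) = 4.18 × 10⁻¹⁰⁵ m³.
6.87 × 10¹² / 4.18 × 10⁻¹⁰⁵ = 1.64 × 10¹¹⁷

1.64 × 10¹¹⁷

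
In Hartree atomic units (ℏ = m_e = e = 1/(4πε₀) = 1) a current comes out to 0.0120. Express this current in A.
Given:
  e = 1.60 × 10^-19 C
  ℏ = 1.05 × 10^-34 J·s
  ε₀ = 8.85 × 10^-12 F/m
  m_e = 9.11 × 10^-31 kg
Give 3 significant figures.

One atomic unit of electric current: I_au = e E_h/ℏ = m_e e⁵/((4πε₀)²ℏ³) = 6.67 × 10^-3 A.
0.0120 × 6.67 × 10^-3 A = 8.01 × 10^-5 A

8.01 × 10^-5 A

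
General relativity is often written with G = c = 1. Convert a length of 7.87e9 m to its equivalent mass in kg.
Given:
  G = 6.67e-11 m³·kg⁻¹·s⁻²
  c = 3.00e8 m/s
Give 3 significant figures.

Length → mass via c²/G.
7.87e9 m × (c²/G) = 1.06e37 kg

1.06e37 kg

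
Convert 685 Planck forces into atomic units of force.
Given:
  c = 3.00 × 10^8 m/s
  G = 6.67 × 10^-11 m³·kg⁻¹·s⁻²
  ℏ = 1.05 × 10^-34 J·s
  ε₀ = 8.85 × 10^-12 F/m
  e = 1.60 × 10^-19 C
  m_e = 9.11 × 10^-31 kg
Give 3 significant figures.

Planck force: F_P = c⁴/G = 1.21 × 10^44 N
atomic unit of force: F_au = E_h/a₀ = m_e²e⁶/((4πε₀)³ℏ⁴) = 8.33 × 10^-8 N
685 × 1.21 × 10^44 / 8.33 × 10^-8 = 9.99 × 10^53

9.99 × 10^53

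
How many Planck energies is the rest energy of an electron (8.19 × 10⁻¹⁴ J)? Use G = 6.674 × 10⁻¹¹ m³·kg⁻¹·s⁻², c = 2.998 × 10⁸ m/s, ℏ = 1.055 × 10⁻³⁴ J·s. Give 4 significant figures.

4.186 × 10⁻²³

Planck energy: E_P = √(ℏc⁵/G) = 1.957 × 10⁹ J.
8.19 × 10⁻¹⁴ / 1.957 × 10⁹ = 4.186 × 10⁻²³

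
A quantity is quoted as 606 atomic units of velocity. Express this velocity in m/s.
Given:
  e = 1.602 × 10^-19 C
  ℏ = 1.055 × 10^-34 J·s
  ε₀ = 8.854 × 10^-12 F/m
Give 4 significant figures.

One atomic unit of velocity: v_au = e²/(4πε₀ℏ) = 2.186 × 10^6 m/s.
606 × 2.186 × 10^6 m/s = 1.325 × 10^9 m/s

1.325 × 10^9 m/s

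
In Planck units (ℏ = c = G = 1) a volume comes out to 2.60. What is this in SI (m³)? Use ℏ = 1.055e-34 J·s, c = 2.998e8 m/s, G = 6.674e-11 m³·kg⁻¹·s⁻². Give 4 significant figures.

1.098e-104 m³

One Planck volume: V_P = (ℏG/c³)^(3/2) = 4.224e-105 m³.
2.60 × 4.224e-105 m³ = 1.098e-104 m³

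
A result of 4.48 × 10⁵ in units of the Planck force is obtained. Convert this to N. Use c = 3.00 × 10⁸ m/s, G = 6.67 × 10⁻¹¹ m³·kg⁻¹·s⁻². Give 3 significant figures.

One Planck force: F_P = c⁴/G = 1.21 × 10⁴⁴ N.
4.48 × 10⁵ × 1.21 × 10⁴⁴ N = 5.44 × 10⁴⁹ N

5.44 × 10⁴⁹ N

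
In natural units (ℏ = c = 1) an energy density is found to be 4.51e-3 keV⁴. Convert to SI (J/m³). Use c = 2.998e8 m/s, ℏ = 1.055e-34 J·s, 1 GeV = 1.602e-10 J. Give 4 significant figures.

9.388e10 J/m³

[E]/[L]³ = [E]⁴/(ℏc)³; restore (ℏc)⁻³.
1 GeV⁴ → 1/(ℏc)³ × (1 GeV in J)⁴ = 2.082e37 J/m³.
Convert the energy scale: 4.51e-3 keV⁴ = 4.51e-27 GeV⁴.
Result: 4.51e-27 × 2.082e37 = 9.388e10 J/m³.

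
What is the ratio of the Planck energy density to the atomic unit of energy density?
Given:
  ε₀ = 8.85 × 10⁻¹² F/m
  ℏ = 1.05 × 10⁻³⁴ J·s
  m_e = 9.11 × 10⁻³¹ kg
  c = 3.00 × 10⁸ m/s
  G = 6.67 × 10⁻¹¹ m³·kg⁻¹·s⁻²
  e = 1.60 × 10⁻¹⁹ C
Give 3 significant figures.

1.55 × 10¹⁰⁰

Planck energy density: u_P = c⁷/(ℏG²) = 4.68 × 10¹¹³ J/m³
atomic unit of energy density: u_au = E_h/a₀³ = m_e⁴e¹⁰/((4πε₀)⁵ℏ⁸) = 3.01 × 10¹³ J/m³
ratio = 4.68 × 10¹¹³ / 3.01 × 10¹³ = 1.55 × 10¹⁰⁰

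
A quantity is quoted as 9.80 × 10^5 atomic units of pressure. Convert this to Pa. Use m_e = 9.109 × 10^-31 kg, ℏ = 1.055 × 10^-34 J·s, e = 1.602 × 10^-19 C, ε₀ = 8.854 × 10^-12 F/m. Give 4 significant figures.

One atomic unit of pressure: P_au = E_h/a₀³ = m_e⁴e¹⁰/((4πε₀)⁵ℏ⁸) = 2.929 × 10^13 Pa.
9.80 × 10^5 × 2.929 × 10^13 Pa = 2.871 × 10^19 Pa

2.871 × 10^19 Pa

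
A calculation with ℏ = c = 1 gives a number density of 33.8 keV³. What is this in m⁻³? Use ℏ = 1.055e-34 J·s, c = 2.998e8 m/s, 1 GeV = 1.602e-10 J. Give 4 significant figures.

4.392e30 m⁻³

Number density is [L]⁻³ = [E]³/(ℏc)³.
1 GeV³ → 1/(ℏc)³ × (1 GeV in J)³ = 1.299e47 m⁻³.
Convert the energy scale: 33.8 keV³ = 3.38e-17 GeV³.
Result: 3.38e-17 × 1.299e47 = 4.392e30 m⁻³.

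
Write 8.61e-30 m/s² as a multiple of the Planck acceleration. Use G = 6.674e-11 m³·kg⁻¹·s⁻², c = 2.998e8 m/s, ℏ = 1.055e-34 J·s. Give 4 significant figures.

Planck acceleration: a_P = √(c⁷/(ℏG)) = 5.560e51 m/s².
8.61e-30 / 5.560e51 = 1.549e-81

1.549e-81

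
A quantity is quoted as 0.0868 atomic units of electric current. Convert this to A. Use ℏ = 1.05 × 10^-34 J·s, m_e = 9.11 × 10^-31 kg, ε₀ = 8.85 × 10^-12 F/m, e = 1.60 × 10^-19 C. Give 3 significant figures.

5.79 × 10^-4 A

One atomic unit of electric current: I_au = e E_h/ℏ = m_e e⁵/((4πε₀)²ℏ³) = 6.67 × 10^-3 A.
0.0868 × 6.67 × 10^-3 A = 5.79 × 10^-4 A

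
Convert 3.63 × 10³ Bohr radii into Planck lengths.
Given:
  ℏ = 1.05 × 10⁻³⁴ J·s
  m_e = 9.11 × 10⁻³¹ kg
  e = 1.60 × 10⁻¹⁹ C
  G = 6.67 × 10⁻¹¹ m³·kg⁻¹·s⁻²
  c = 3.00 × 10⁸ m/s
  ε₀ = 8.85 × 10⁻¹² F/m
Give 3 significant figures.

1.18 × 10²⁸

Bohr radius: a₀ = 4πε₀ℏ²/(m_e e²) = 5.26 × 10⁻¹¹ m
Planck length: ℓ_P = √(ℏG/c³) = 1.61 × 10⁻³⁵ m
3.63 × 10³ × 5.26 × 10⁻¹¹ / 1.61 × 10⁻³⁵ = 1.18 × 10²⁸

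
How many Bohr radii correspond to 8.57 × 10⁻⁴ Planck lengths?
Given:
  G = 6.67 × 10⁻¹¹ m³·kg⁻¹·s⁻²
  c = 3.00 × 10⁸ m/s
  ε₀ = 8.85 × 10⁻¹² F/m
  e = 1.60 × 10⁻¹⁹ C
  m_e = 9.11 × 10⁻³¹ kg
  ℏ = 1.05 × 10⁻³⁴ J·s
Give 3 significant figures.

2.63 × 10⁻²⁸

Planck length: ℓ_P = √(ℏG/c³) = 1.61 × 10⁻³⁵ m
Bohr radius: a₀ = 4πε₀ℏ²/(m_e e²) = 5.26 × 10⁻¹¹ m
8.57 × 10⁻⁴ × 1.61 × 10⁻³⁵ / 5.26 × 10⁻¹¹ = 2.63 × 10⁻²⁸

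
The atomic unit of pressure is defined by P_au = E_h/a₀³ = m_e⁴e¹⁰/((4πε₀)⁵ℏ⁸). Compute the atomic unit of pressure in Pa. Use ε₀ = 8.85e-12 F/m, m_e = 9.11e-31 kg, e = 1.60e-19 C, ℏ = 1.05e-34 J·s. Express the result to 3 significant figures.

P_au = E_h/a₀³ = m_e⁴e¹⁰/((4πε₀)⁵ℏ⁸)
E_h = 4.38e-18 J
a₀ = 5.26e-11 m
E_h/a₀³ = 3.01e13 Pa

3.01e13 Pa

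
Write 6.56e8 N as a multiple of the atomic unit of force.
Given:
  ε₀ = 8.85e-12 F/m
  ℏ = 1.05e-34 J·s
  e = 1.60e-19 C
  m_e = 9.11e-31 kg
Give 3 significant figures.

atomic unit of force: F_au = E_h/a₀ = m_e²e⁶/((4πε₀)³ℏ⁴) = 8.33e-8 N.
6.56e8 / 8.33e-8 = 7.88e15

7.88e15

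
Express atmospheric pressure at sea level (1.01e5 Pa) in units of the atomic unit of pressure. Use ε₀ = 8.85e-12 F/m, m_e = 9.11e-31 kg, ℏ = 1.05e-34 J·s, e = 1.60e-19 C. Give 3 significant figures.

atomic unit of pressure: P_au = E_h/a₀³ = m_e⁴e¹⁰/((4πε₀)⁵ℏ⁸) = 3.01e13 Pa.
1.01e5 / 3.01e13 = 3.35e-9

3.35e-9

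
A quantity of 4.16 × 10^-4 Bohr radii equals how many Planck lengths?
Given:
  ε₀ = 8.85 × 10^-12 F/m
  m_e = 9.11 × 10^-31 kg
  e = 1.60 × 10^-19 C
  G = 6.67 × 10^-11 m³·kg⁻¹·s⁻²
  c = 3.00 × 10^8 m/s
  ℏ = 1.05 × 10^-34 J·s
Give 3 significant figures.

1.36 × 10^21

Bohr radius: a₀ = 4πε₀ℏ²/(m_e e²) = 5.26 × 10^-11 m
Planck length: ℓ_P = √(ℏG/c³) = 1.61 × 10^-35 m
4.16 × 10^-4 × 5.26 × 10^-11 / 1.61 × 10^-35 = 1.36 × 10^21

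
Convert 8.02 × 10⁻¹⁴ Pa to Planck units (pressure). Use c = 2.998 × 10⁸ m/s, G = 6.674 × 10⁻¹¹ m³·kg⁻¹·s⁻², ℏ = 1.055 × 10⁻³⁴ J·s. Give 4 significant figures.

Planck pressure: p_P = c⁷/(ℏG²) = 4.632 × 10¹¹³ Pa.
8.02 × 10⁻¹⁴ / 4.632 × 10¹¹³ = 1.731 × 10⁻¹²⁷

1.731 × 10⁻¹²⁷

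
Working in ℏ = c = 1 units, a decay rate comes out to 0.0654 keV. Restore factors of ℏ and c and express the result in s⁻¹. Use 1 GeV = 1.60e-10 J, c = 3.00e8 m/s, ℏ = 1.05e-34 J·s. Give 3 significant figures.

A rate is [E]/ℏ; divide by ℏ.
1 GeV → 1/ℏ × (1 GeV in J) = 1.52e24 s⁻¹.
Convert the energy scale: 0.0654 keV = 6.54e-8 GeV.
Result: 6.54e-8 × 1.52e24 = 9.97e16 s⁻¹.

9.97e16 s⁻¹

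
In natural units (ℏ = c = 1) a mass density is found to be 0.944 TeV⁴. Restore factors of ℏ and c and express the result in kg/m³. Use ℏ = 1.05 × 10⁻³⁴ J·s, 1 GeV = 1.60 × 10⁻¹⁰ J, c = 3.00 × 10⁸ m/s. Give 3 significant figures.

Mass density is [E]/(c²[L]³) = [E]⁴/(ℏ³c⁵).
1 GeV⁴ → 1/(ℏ³c⁵) × (1 GeV in J)⁴ = 2.33 × 10²⁰ kg/m³.
Convert the energy scale: 0.944 TeV⁴ = 9.44 × 10¹¹ GeV⁴.
Result: 9.44 × 10¹¹ × 2.33 × 10²⁰ = 2.20 × 10³² kg/m³.

2.20 × 10³² kg/m³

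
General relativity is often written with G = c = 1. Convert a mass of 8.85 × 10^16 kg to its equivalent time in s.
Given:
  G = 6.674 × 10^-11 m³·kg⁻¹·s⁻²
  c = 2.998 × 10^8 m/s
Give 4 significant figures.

2.192 × 10^-19 s

Mass → time via G/c³.
8.85 × 10^16 kg × (G/c³) = 2.192 × 10^-19 s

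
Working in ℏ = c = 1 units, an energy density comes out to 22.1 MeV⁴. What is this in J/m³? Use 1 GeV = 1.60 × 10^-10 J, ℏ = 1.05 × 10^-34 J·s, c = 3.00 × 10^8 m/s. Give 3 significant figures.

4.63 × 10^26 J/m³

[E]/[L]³ = [E]⁴/(ℏc)³; restore (ℏc)⁻³.
1 GeV⁴ → 1/(ℏc)³ × (1 GeV in J)⁴ = 2.10 × 10^37 J/m³.
Convert the energy scale: 22.1 MeV⁴ = 2.21 × 10^-11 GeV⁴.
Result: 2.21 × 10^-11 × 2.10 × 10^37 = 4.63 × 10^26 J/m³.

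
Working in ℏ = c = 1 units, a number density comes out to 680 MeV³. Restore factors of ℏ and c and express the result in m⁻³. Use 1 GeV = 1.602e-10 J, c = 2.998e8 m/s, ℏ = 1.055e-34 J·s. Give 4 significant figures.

Number density is [L]⁻³ = [E]³/(ℏc)³.
1 GeV³ → 1/(ℏc)³ × (1 GeV in J)³ = 1.299e47 m⁻³.
Convert the energy scale: 680 MeV³ = 6.80e-7 GeV³.
Result: 6.80e-7 × 1.299e47 = 8.836e40 m⁻³.

8.836e40 m⁻³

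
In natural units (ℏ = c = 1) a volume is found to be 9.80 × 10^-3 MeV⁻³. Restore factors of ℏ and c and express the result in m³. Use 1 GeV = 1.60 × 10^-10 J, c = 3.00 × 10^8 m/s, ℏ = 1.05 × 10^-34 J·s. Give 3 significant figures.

7.48 × 10^-41 m³

Volume is [L]³ = [E]⁻³·(ℏc)³.
1 GeV⁻³ → (ℏc)³ × (1 GeV in J)⁻³ = 7.63 × 10^-48 m³.
Convert the energy scale: 9.80 × 10^-3 MeV⁻³ = 9.80 × 10^6 GeV⁻³.
Result: 9.80 × 10^6 × 7.63 × 10^-48 = 7.48 × 10^-41 m³.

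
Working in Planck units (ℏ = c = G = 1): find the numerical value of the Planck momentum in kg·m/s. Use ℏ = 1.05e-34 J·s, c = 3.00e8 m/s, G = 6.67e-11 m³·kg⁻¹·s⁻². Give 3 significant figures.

6.52 kg·m/s

Dimensional analysis gives p_P = √(ℏc³/G).
  = √(42.5)
  = 6.52 kg·m/s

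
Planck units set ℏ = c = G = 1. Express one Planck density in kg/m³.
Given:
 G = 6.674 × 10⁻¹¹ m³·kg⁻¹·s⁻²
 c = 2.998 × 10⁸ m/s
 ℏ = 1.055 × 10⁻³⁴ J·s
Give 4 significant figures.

5.154 × 10⁹⁶ kg/m³

Dimensional analysis gives ρ_P = c⁵/(ℏG²).
  = 2.422 × 10⁴² / 4.699 × 10⁻⁵⁵
  = 5.154 × 10⁹⁶ kg/m³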